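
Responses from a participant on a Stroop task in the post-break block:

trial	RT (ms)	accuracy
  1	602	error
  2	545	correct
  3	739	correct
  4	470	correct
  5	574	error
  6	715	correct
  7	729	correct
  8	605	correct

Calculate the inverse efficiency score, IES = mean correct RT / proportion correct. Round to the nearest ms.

845 ms

Correct trials (n=6): 545, 739, 470, 715, 729, 605
Mean correct RT = 3803/6 = 633.8333 ms
Proportion correct = 6/8
IES = 633.8333 / (6/8) = 845.111 ms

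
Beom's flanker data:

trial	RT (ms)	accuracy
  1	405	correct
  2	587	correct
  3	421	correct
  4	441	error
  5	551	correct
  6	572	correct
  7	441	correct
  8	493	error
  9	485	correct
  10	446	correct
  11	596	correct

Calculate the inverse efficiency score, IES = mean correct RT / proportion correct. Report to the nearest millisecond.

612 ms

Correct trials (n=9): 405, 587, 421, 551, 572, 441, 485, 446, 596
Mean correct RT = 4504/9 = 500.4444 ms
Proportion correct = 9/11
IES = 500.4444 / (9/11) = 611.654 ms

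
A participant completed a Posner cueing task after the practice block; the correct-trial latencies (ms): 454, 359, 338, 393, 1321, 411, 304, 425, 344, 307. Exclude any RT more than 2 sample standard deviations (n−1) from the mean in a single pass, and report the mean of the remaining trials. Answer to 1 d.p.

370.6 ms

n = 10, ΣRT = 4656, M = 465.600
Σ(x−M)² = 835444.40; s = √(835444.40/9) = 304.675
Cutoffs: 465.600 ± 2·304.675 → [-143.8, 1075.0]
Outside: 1321 → excluded.
Retained (n=9): Σ = 3335, mean = 3335/9 = 370.556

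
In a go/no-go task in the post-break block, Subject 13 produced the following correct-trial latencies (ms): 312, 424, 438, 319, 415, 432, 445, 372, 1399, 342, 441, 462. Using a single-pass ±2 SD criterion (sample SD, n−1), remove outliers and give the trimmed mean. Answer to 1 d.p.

400.2 ms

n = 12, ΣRT = 5801, M = 483.417
Σ(x−M)² = 943772.92; s = √(943772.92/11) = 292.912
Cutoffs: 483.417 ± 2·292.912 → [-102.4, 1069.2]
Outside: 1399 → excluded.
Retained (n=11): Σ = 4402, mean = 4402/11 = 400.182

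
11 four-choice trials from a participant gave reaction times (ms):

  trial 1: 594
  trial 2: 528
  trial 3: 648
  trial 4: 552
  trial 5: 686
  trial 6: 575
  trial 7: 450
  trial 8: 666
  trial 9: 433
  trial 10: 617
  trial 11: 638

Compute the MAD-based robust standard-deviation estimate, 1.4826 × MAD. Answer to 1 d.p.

Sorted: 433, 450, 528, 552, 575, 594, 617, 638, 648, 666, 686 → median = 594
|x − 594| sorted: 0, 19, 23, 42, 44, 54, 66, 72, 92, 144, 161 → MAD = 54
Robust SD ≈ 1.4826 × 54 = 80.060

80.1 ms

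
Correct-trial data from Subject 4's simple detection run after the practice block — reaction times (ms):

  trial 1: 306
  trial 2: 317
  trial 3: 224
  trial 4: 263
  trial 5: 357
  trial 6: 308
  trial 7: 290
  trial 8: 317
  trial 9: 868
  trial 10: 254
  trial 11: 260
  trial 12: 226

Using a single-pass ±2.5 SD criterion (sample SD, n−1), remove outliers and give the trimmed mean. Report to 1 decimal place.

283.8 ms

n = 12, ΣRT = 3990, M = 332.500
Σ(x−M)² = 330313.00; s = √(330313.00/11) = 173.287
Cutoffs: 332.500 ± 2.5·173.287 → [-100.7, 765.7]
Outside: 868 → excluded.
Retained (n=11): Σ = 3122, mean = 3122/11 = 283.818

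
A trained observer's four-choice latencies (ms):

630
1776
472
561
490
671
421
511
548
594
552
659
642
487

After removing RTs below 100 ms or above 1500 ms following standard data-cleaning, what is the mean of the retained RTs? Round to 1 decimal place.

Excluded: 1776
Retained (n=13): Σ = 7238
Mean = 7238/13 = 556.7692

556.8 ms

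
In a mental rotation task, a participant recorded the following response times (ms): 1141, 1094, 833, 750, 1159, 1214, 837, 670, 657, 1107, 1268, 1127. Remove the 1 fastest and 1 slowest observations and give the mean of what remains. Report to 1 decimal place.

Sorted: 657, 670, 750, 833, 837, 1094, 1107, 1127, 1141, 1159, 1214, 1268
Drop lowest 1 (657) and highest 1 (1268)
Remaining (n=10): Σ = 9932, mean = 9932/10 = 993.200

993.2 ms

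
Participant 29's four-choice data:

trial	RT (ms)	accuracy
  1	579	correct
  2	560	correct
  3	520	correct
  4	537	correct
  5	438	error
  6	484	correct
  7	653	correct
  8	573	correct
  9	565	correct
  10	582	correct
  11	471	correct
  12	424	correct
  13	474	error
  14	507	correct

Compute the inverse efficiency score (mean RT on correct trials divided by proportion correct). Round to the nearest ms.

Correct trials (n=12): 579, 560, 520, 537, 484, 653, 573, 565, 582, 471, 424, 507
Mean correct RT = 6455/12 = 537.9167 ms
Proportion correct = 12/14
IES = 537.9167 / (12/14) = 627.569 ms

628 ms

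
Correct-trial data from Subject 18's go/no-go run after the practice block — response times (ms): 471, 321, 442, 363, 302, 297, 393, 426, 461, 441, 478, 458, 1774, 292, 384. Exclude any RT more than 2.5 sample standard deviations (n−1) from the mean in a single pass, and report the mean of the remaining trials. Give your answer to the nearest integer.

395 ms

n = 15, ΣRT = 7303, M = 486.867
Σ(x−M)² = 1836811.73; s = √(1836811.73/14) = 362.217
Cutoffs: 486.867 ± 2.5·362.217 → [-418.7, 1392.4]
Outside: 1774 → excluded.
Retained (n=14): Σ = 5529, mean = 5529/14 = 394.929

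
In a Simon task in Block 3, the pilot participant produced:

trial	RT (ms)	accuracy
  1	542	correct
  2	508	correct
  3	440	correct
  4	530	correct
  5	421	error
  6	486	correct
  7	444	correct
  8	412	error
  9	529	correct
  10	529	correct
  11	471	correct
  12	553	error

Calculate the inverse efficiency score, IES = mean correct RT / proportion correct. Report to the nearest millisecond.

664 ms

Correct trials (n=9): 542, 508, 440, 530, 486, 444, 529, 529, 471
Mean correct RT = 4479/9 = 497.6667 ms
Proportion correct = 9/12
IES = 497.6667 / (9/12) = 663.556 ms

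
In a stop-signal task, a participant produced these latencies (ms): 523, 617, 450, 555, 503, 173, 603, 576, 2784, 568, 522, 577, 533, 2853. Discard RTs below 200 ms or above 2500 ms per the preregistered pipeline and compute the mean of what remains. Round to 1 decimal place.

Excluded: 173, 2784, 2853
Retained (n=11): Σ = 6027
Mean = 6027/11 = 547.9091

547.9 ms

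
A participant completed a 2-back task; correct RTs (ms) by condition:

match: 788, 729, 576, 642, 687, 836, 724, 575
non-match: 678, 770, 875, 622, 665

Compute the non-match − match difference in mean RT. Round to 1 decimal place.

27.4 ms

M(match) = 5557/8 = 694.625
M(non-match) = 3610/5 = 722.000
Difference = 722.000 − 694.625 = 27.375 ms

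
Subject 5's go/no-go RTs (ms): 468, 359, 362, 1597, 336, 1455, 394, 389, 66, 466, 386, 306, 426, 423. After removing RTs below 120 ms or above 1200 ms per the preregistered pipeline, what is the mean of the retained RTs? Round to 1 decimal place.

392.3 ms

Excluded: 66, 1455, 1597
Retained (n=11): Σ = 4315
Mean = 4315/11 = 392.2727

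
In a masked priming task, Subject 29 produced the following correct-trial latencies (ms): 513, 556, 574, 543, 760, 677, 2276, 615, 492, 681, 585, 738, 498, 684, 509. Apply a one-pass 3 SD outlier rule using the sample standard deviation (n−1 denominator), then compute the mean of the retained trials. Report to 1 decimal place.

601.8 ms

n = 15, ΣRT = 10701, M = 713.400
Σ(x−M)² = 2724501.60; s = √(2724501.60/14) = 441.143
Cutoffs: 713.400 ± 3·441.143 → [-610.0, 2036.8]
Outside: 2276 → excluded.
Retained (n=14): Σ = 8425, mean = 8425/14 = 601.786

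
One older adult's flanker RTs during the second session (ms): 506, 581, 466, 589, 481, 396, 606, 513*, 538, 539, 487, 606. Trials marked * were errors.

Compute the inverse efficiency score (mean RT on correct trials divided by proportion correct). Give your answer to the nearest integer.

Correct trials (n=11): 506, 581, 466, 589, 481, 396, 606, 538, 539, 487, 606
Mean correct RT = 5795/11 = 526.8182 ms
Proportion correct = 11/12
IES = 526.8182 / (11/12) = 574.711 ms

575 ms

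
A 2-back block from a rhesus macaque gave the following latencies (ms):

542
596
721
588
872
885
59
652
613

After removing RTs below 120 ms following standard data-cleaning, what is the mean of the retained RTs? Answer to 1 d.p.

683.6 ms

Excluded: 59
Retained (n=8): Σ = 5469
Mean = 5469/8 = 683.6250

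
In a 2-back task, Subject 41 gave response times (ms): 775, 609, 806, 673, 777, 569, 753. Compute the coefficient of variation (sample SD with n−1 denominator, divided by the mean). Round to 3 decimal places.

n = 7, Σ = 4962, M = 708.8571
Σ(x−M)² = 51220.857; s = √(51220.857/6) = 92.3949
CV = 92.3949 / 708.8571 = 0.13034

0.130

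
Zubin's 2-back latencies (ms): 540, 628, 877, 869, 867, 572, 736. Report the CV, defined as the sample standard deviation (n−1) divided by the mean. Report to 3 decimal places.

0.203

n = 7, Σ = 5089, M = 727.0000
Σ(x−M)² = 131140.000; s = √(131140.000/6) = 147.8400
CV = 147.8400 / 727.0000 = 0.20336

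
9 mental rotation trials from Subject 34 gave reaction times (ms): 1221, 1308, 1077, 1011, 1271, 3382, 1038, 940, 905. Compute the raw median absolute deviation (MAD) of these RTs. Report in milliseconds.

144 ms

Sorted: 905, 940, 1011, 1038, 1077, 1221, 1271, 1308, 3382 → median = 1077
|x − 1077|: 144, 231, 0, 66, 194, 2305, 39, 137, 172
Sorted deviations: 0, 39, 66, 137, 144, 172, 194, 231, 2305 → MAD = 144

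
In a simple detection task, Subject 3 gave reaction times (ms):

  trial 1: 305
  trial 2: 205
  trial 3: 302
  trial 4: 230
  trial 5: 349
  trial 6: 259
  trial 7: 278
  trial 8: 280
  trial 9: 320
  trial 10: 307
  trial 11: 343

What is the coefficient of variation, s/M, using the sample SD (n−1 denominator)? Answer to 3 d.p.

0.154

n = 11, Σ = 3178, M = 288.9091
Σ(x−M)² = 19864.909; s = √(19864.909/10) = 44.5701
CV = 44.5701 / 288.9091 = 0.15427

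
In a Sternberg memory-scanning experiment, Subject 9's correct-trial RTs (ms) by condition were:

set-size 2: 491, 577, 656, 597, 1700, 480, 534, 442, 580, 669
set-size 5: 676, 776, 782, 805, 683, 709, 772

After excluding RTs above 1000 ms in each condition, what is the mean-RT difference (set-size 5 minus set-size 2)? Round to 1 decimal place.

184.8 ms

set-size 2: exclude 1700
M(set-size 2) = 5026/9 = 558.444
M(set-size 5) = 5203/7 = 743.286
Difference = 743.286 − 558.444 = 184.841 ms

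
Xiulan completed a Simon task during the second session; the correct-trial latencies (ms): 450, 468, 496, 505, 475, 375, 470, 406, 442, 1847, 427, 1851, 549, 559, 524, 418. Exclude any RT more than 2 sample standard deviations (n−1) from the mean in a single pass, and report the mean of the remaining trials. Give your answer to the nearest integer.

469 ms

n = 16, ΣRT = 10262, M = 641.375
Σ(x−M)² = 3371245.75; s = √(3371245.75/15) = 474.078
Cutoffs: 641.375 ± 2·474.078 → [-306.8, 1589.5]
Outside: 1847, 1851 → excluded.
Retained (n=14): Σ = 6564, mean = 6564/14 = 468.857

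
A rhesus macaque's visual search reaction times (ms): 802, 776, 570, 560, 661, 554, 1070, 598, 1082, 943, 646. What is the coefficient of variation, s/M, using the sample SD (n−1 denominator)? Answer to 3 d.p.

n = 11, Σ = 8262, M = 751.0909
Σ(x−M)² = 401996.909; s = √(401996.909/10) = 200.4986
CV = 200.4986 / 751.0909 = 0.26694

0.267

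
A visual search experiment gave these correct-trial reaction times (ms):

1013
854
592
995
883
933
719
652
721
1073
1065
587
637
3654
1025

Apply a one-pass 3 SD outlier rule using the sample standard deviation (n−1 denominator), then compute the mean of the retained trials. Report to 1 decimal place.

839.2 ms

n = 15, ΣRT = 15403, M = 1026.867
Σ(x−M)² = 7829463.73; s = √(7829463.73/14) = 747.828
Cutoffs: 1026.867 ± 3·747.828 → [-1216.6, 3270.4]
Outside: 3654 → excluded.
Retained (n=14): Σ = 11749, mean = 11749/14 = 839.214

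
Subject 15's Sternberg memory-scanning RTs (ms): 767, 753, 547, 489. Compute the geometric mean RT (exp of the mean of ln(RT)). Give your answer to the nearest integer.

ln(RT): 6.6425, 6.6241, 6.3044, 6.1924
Mean ln(RT) = 25.7634/4 = 6.44084
Geometric mean = exp(6.44084) = 626.93 ms

627 ms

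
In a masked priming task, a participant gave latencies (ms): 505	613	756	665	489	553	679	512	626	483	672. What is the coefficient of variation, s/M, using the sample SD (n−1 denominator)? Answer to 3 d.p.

n = 11, Σ = 6553, M = 595.7273
Σ(x−M)² = 85618.182; s = √(85618.182/10) = 92.5301
CV = 92.5301 / 595.7273 = 0.15532

0.155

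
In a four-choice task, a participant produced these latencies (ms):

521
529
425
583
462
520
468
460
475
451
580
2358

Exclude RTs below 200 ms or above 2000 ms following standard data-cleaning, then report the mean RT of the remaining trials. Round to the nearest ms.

Excluded: 2358
Retained (n=11): Σ = 5474
Mean = 5474/11 = 497.6364

498 ms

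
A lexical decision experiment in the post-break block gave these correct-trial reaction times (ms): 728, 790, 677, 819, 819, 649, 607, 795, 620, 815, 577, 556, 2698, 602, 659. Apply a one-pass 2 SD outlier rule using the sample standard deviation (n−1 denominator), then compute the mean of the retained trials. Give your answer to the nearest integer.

n = 15, ΣRT = 12411, M = 827.400
Σ(x−M)² = 3873327.60; s = √(3873327.60/14) = 525.991
Cutoffs: 827.400 ± 2·525.991 → [-224.6, 1879.4]
Outside: 2698 → excluded.
Retained (n=14): Σ = 9713, mean = 9713/14 = 693.786

694 ms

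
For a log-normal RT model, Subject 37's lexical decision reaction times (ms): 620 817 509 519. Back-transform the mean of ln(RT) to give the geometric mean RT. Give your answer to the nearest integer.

ln(RT): 6.4297, 6.7056, 6.2324, 6.2519
Mean ln(RT) = 25.6197/4 = 6.40493
Geometric mean = exp(6.40493) = 604.82 ms

605 ms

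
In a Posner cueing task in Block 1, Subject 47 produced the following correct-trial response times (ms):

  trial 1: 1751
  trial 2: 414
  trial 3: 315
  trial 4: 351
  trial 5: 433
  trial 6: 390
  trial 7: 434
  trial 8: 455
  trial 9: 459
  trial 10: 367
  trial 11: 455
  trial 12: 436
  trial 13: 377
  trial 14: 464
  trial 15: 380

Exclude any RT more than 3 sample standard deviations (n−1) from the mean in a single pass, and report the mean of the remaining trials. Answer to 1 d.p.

n = 15, ΣRT = 7481, M = 498.733
Σ(x−M)² = 1708084.93; s = √(1708084.93/14) = 349.294
Cutoffs: 498.733 ± 3·349.294 → [-549.1, 1546.6]
Outside: 1751 → excluded.
Retained (n=14): Σ = 5730, mean = 5730/14 = 409.286

409.3 ms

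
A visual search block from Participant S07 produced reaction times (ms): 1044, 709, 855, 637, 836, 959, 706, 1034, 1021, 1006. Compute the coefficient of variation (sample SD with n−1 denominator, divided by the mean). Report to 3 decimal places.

n = 10, Σ = 8807, M = 880.7000
Σ(x−M)² = 213732.100; s = √(213732.100/9) = 154.1039
CV = 154.1039 / 880.7000 = 0.17498

0.175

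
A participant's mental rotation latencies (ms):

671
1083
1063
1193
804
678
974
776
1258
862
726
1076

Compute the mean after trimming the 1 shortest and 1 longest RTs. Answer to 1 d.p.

923.5 ms

Sorted: 671, 678, 726, 776, 804, 862, 974, 1063, 1076, 1083, 1193, 1258
Drop lowest 1 (671) and highest 1 (1258)
Remaining (n=10): Σ = 9235, mean = 9235/10 = 923.500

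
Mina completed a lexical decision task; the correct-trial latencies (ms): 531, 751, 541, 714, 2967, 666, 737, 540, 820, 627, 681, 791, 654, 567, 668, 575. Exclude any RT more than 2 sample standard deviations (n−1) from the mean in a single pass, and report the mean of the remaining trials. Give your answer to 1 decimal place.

657.5 ms

n = 16, ΣRT = 12830, M = 801.875
Σ(x−M)² = 5122821.75; s = √(5122821.75/15) = 584.398
Cutoffs: 801.875 ± 2·584.398 → [-366.9, 1970.7]
Outside: 2967 → excluded.
Retained (n=15): Σ = 9863, mean = 9863/15 = 657.533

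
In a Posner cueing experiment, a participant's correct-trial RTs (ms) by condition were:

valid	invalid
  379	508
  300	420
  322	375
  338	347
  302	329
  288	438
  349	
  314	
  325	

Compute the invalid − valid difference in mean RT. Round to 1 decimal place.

78.7 ms

M(valid) = 2917/9 = 324.111
M(invalid) = 2417/6 = 402.833
Difference = 402.833 − 324.111 = 78.722 ms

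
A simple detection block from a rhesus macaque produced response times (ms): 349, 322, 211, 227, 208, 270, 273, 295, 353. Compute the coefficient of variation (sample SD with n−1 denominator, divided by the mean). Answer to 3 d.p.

0.200

n = 9, Σ = 2508, M = 278.6667
Σ(x−M)² = 24966.000; s = √(24966.000/8) = 55.8637
CV = 55.8637 / 278.6667 = 0.20047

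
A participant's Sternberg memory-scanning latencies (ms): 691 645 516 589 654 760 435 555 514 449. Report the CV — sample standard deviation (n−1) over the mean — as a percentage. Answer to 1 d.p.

n = 10, Σ = 5808, M = 580.8000
Σ(x−M)² = 101759.600; s = √(101759.600/9) = 106.3326
CV = 106.3326 / 580.8000 = 0.18308 = 18.308%

18.3%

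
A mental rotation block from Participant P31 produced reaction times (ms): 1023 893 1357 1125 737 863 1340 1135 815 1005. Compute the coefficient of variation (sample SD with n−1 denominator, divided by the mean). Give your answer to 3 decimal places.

0.205

n = 10, Σ = 10293, M = 1029.3000
Σ(x−M)² = 402480.100; s = √(402480.100/9) = 211.4711
CV = 211.4711 / 1029.3000 = 0.20545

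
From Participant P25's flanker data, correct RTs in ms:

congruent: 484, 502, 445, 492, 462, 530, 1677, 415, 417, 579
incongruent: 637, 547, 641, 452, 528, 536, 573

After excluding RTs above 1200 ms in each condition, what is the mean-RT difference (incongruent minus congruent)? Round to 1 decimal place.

78.5 ms

congruent: exclude 1677
M(congruent) = 4326/9 = 480.667
M(incongruent) = 3914/7 = 559.143
Difference = 559.143 − 480.667 = 78.476 ms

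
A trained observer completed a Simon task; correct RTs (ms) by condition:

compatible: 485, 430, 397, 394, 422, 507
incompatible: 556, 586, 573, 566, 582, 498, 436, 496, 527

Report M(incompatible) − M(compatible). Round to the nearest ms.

96 ms

M(compatible) = 2635/6 = 439.167
M(incompatible) = 4820/9 = 535.556
Difference = 535.556 − 439.167 = 96.389 ms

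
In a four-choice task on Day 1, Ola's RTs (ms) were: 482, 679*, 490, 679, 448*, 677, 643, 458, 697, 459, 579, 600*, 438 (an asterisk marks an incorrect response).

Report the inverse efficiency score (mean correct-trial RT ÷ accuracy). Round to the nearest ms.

728 ms

Correct trials (n=10): 482, 490, 679, 677, 643, 458, 697, 459, 579, 438
Mean correct RT = 5602/10 = 560.2000 ms
Proportion correct = 10/13
IES = 560.2000 / (10/13) = 728.260 ms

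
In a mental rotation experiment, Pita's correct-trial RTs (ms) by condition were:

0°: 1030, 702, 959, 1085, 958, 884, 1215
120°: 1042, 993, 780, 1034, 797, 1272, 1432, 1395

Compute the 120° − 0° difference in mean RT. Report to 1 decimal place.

117.0 ms

M(0°) = 6833/7 = 976.143
M(120°) = 8745/8 = 1093.125
Difference = 1093.125 − 976.143 = 116.982 ms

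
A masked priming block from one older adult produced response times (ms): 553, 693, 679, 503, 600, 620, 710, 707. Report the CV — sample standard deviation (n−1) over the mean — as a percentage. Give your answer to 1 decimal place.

n = 8, Σ = 5065, M = 633.1250
Σ(x−M)² = 41678.875; s = √(41678.875/7) = 77.1630
CV = 77.1630 / 633.1250 = 0.12188 = 12.188%

12.2%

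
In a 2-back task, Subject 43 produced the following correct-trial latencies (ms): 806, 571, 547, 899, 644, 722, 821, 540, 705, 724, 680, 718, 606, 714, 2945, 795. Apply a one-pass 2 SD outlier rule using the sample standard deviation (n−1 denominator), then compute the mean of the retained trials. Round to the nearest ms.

699 ms

n = 16, ΣRT = 13437, M = 839.812
Σ(x−M)² = 4881394.44; s = √(4881394.44/15) = 570.461
Cutoffs: 839.812 ± 2·570.461 → [-301.1, 1980.7]
Outside: 2945 → excluded.
Retained (n=15): Σ = 10492, mean = 10492/15 = 699.467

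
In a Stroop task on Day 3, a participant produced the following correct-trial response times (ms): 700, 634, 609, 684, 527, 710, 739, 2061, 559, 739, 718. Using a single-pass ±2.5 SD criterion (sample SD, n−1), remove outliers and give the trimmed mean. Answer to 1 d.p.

n = 11, ΣRT = 8680, M = 789.091
Σ(x−M)² = 1831180.91; s = √(1831180.91/10) = 427.923
Cutoffs: 789.091 ± 2.5·427.923 → [-280.7, 1858.9]
Outside: 2061 → excluded.
Retained (n=10): Σ = 6619, mean = 6619/10 = 661.900

661.9 ms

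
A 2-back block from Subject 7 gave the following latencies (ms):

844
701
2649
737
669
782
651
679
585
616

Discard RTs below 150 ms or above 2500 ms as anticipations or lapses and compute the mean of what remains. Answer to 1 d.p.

696.0 ms

Excluded: 2649
Retained (n=9): Σ = 6264
Mean = 6264/9 = 696.0000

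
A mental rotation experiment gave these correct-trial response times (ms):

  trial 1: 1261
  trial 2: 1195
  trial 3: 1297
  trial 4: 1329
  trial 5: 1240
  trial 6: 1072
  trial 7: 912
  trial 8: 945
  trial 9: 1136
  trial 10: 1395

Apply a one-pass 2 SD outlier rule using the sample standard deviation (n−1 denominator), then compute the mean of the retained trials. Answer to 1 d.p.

1178.2 ms

n = 10, ΣRT = 11782, M = 1178.200
Σ(x−M)² = 233117.60; s = √(233117.60/9) = 160.941
Cutoffs: 1178.200 ± 2·160.941 → [856.3, 1500.1]
No RTs fall outside the cutoffs; all 10 retained. Mean = 11782/10 = 1178.200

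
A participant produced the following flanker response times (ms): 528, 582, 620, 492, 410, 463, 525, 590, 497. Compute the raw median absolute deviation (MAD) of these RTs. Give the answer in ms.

Sorted: 410, 463, 492, 497, 525, 528, 582, 590, 620 → median = 525
|x − 525|: 3, 57, 95, 33, 115, 62, 0, 65, 28
Sorted deviations: 0, 3, 28, 33, 57, 62, 65, 95, 115 → MAD = 57

57 ms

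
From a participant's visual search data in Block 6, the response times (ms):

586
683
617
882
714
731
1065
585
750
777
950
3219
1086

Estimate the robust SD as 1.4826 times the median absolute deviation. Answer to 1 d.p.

Sorted: 585, 586, 617, 683, 714, 731, 750, 777, 882, 950, 1065, 1086, 3219 → median = 750
|x − 750| sorted: 0, 19, 27, 36, 67, 132, 133, 164, 165, 200, 315, 336, 2469 → MAD = 133
Robust SD ≈ 1.4826 × 133 = 197.186

197.2 ms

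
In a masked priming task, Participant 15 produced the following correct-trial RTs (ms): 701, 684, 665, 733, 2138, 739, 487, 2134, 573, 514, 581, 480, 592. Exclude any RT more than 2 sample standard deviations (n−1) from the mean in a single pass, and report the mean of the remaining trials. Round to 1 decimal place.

n = 13, ΣRT = 11021, M = 847.769
Σ(x−M)² = 4014746.31; s = √(4014746.31/12) = 578.414
Cutoffs: 847.769 ± 2·578.414 → [-309.1, 2004.6]
Outside: 2134, 2138 → excluded.
Retained (n=11): Σ = 6749, mean = 6749/11 = 613.545

613.5 ms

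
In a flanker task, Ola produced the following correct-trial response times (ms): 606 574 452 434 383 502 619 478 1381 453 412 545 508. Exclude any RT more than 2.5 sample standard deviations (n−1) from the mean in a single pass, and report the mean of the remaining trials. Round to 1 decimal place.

497.2 ms

n = 13, ΣRT = 7347, M = 565.154
Σ(x−M)² = 784727.69; s = √(784727.69/12) = 255.722
Cutoffs: 565.154 ± 2.5·255.722 → [-74.2, 1204.5]
Outside: 1381 → excluded.
Retained (n=12): Σ = 5966, mean = 5966/12 = 497.167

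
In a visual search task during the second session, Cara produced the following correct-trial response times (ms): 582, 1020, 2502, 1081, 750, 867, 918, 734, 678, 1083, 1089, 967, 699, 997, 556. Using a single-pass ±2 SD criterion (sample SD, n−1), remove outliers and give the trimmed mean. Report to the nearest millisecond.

859 ms

n = 15, ΣRT = 14523, M = 968.200
Σ(x−M)² = 2987518.40; s = √(2987518.40/14) = 461.946
Cutoffs: 968.200 ± 2·461.946 → [44.3, 1892.1]
Outside: 2502 → excluded.
Retained (n=14): Σ = 12021, mean = 12021/14 = 858.643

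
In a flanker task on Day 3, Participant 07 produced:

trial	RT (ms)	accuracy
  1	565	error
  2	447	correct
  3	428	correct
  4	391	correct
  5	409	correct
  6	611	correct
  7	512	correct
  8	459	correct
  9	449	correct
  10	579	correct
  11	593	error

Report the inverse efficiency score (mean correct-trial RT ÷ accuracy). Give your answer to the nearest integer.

582 ms

Correct trials (n=9): 447, 428, 391, 409, 611, 512, 459, 449, 579
Mean correct RT = 4285/9 = 476.1111 ms
Proportion correct = 9/11
IES = 476.1111 / (9/11) = 581.914 ms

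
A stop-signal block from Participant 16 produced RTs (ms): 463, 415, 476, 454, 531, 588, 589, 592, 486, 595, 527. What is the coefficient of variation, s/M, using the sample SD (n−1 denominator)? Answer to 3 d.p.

0.125

n = 11, Σ = 5716, M = 519.6364
Σ(x−M)² = 42084.545; s = √(42084.545/10) = 64.8726
CV = 64.8726 / 519.6364 = 0.12484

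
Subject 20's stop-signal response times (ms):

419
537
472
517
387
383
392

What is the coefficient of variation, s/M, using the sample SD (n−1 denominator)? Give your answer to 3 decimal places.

0.146

n = 7, Σ = 3107, M = 443.8571
Σ(x−M)² = 25060.857; s = √(25060.857/6) = 64.6282
CV = 64.6282 / 443.8571 = 0.14561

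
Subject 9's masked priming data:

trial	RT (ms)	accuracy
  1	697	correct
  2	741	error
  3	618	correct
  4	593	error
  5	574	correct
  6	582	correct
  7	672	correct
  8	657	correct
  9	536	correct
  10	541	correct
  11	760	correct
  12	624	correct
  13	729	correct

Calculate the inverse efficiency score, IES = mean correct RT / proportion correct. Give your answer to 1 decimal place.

751.0 ms

Correct trials (n=11): 697, 618, 574, 582, 672, 657, 536, 541, 760, 624, 729
Mean correct RT = 6990/11 = 635.4545 ms
Proportion correct = 11/13
IES = 635.4545 / (11/13) = 750.992 ms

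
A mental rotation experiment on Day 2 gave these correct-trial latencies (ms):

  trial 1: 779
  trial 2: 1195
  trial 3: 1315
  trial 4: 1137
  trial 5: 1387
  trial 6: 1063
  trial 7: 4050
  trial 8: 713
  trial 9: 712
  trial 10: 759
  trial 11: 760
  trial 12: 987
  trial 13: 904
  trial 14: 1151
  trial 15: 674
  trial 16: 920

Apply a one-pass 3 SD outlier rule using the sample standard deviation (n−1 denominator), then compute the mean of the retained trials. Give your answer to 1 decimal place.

n = 16, ΣRT = 18506, M = 1156.625
Σ(x−M)² = 9694451.75; s = √(9694451.75/15) = 803.926
Cutoffs: 1156.625 ± 3·803.926 → [-1255.2, 3568.4]
Outside: 4050 → excluded.
Retained (n=15): Σ = 14456, mean = 14456/15 = 963.733

963.7 ms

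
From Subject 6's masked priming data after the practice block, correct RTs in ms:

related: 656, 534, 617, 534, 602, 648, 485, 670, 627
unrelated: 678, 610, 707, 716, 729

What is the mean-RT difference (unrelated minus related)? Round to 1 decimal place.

M(related) = 5373/9 = 597.000
M(unrelated) = 3440/5 = 688.000
Difference = 688.000 − 597.000 = 91.000 ms

91.0 ms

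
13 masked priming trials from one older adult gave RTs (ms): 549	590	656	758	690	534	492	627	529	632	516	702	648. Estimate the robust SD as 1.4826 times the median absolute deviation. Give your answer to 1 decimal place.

111.2 ms

Sorted: 492, 516, 529, 534, 549, 590, 627, 632, 648, 656, 690, 702, 758 → median = 627
|x − 627| sorted: 0, 5, 21, 29, 37, 63, 75, 78, 93, 98, 111, 131, 135 → MAD = 75
Robust SD ≈ 1.4826 × 75 = 111.195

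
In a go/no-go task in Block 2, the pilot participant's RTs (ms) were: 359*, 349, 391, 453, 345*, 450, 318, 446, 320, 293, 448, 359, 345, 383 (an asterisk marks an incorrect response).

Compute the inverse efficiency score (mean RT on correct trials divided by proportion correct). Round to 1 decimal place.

442.8 ms

Correct trials (n=12): 349, 391, 453, 450, 318, 446, 320, 293, 448, 359, 345, 383
Mean correct RT = 4555/12 = 379.5833 ms
Proportion correct = 12/14
IES = 379.5833 / (12/14) = 442.847 ms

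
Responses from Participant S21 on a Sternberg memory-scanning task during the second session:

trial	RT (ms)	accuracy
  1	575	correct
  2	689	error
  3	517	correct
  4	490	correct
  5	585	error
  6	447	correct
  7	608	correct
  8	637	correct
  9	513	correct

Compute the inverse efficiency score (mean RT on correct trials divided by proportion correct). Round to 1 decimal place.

695.6 ms

Correct trials (n=7): 575, 517, 490, 447, 608, 637, 513
Mean correct RT = 3787/7 = 541.0000 ms
Proportion correct = 7/9
IES = 541.0000 / (7/9) = 695.571 ms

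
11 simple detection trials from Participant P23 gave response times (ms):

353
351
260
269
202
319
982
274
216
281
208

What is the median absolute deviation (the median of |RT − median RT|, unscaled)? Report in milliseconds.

58 ms

Sorted: 202, 208, 216, 260, 269, 274, 281, 319, 351, 353, 982 → median = 274
|x − 274|: 79, 77, 14, 5, 72, 45, 708, 0, 58, 7, 66
Sorted deviations: 0, 5, 7, 14, 45, 58, 66, 72, 77, 79, 708 → MAD = 58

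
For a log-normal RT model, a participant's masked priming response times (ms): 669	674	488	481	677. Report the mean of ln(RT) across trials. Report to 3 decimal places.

6.381

ln(RT): 6.5058, 6.5132, 6.1903, 6.1759, 6.5177
Σ ln(RT) = 31.9029
Mean = 31.9029/5 = 6.38057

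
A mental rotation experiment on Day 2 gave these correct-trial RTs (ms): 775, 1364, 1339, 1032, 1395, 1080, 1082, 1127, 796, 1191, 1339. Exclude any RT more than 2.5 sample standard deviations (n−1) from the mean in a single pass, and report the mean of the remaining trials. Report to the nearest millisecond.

n = 11, ΣRT = 12520, M = 1138.182
Σ(x−M)² = 467325.64; s = √(467325.64/10) = 216.177
Cutoffs: 1138.182 ± 2.5·216.177 → [597.7, 1678.6]
No RTs fall outside the cutoffs; all 11 retained. Mean = 12520/11 = 1138.182

1138 ms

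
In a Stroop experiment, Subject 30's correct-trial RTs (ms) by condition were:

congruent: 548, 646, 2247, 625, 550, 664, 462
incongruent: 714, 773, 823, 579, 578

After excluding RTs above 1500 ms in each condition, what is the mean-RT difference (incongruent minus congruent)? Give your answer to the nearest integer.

111 ms

congruent: exclude 2247
M(congruent) = 3495/6 = 582.500
M(incongruent) = 3467/5 = 693.400
Difference = 693.400 − 582.500 = 110.900 ms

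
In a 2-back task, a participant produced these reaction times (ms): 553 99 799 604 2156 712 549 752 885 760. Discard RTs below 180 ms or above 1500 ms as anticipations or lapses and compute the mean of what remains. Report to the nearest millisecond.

702 ms

Excluded: 99, 2156
Retained (n=8): Σ = 5614
Mean = 5614/8 = 701.7500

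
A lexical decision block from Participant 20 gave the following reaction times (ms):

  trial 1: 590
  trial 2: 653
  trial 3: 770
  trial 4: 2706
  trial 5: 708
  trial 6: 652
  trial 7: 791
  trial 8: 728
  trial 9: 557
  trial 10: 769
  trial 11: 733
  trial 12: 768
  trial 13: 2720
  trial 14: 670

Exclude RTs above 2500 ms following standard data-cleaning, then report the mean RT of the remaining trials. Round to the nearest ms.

Excluded: 2706, 2720
Retained (n=12): Σ = 8389
Mean = 8389/12 = 699.0833

699 ms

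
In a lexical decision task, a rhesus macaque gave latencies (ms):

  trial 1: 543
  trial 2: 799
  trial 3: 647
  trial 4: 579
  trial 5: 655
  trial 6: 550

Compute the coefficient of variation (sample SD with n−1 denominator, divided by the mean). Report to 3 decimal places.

n = 6, Σ = 3773, M = 628.8333
Σ(x−M)² = 46036.833; s = √(46036.833/5) = 95.9550
CV = 95.9550 / 628.8333 = 0.15259

0.153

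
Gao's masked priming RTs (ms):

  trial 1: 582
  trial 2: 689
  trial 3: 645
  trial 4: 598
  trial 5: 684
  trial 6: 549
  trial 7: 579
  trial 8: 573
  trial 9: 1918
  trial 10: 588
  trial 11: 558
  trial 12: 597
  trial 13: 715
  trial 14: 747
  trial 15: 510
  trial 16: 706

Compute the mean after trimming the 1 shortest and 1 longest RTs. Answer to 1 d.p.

Sorted: 510, 549, 558, 573, 579, 582, 588, 597, 598, 645, 684, 689, 706, 715, 747, 1918
Drop lowest 1 (510) and highest 1 (1918)
Remaining (n=14): Σ = 8810, mean = 8810/14 = 629.286

629.3 ms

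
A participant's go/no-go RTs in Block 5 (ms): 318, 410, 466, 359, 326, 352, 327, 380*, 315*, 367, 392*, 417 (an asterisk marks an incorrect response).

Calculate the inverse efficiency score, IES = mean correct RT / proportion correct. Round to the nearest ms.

495 ms

Correct trials (n=9): 318, 410, 466, 359, 326, 352, 327, 367, 417
Mean correct RT = 3342/9 = 371.3333 ms
Proportion correct = 9/12
IES = 371.3333 / (9/12) = 495.111 ms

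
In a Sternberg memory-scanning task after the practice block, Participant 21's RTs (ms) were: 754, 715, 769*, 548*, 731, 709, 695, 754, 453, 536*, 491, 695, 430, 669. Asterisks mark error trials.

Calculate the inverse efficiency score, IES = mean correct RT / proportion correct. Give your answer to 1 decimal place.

Correct trials (n=11): 754, 715, 731, 709, 695, 754, 453, 491, 695, 430, 669
Mean correct RT = 7096/11 = 645.0909 ms
Proportion correct = 11/14
IES = 645.0909 / (11/14) = 821.025 ms

821.0 ms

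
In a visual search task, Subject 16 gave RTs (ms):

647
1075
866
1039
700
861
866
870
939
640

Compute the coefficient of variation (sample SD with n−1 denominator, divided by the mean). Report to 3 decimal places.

0.177

n = 10, Σ = 8503, M = 850.3000
Σ(x−M)² = 203108.100; s = √(203108.100/9) = 150.2251
CV = 150.2251 / 850.3000 = 0.17667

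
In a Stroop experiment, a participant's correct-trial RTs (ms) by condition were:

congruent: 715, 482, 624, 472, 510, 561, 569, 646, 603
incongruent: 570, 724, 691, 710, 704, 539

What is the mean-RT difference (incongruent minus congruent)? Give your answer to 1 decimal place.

80.6 ms

M(congruent) = 5182/9 = 575.778
M(incongruent) = 3938/6 = 656.333
Difference = 656.333 − 575.778 = 80.556 ms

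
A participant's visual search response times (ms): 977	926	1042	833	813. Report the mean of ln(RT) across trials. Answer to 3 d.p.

ln(RT): 6.8845, 6.8309, 6.9489, 6.7250, 6.7007
Σ ln(RT) = 34.0900
Mean = 34.0900/5 = 6.81800

6.818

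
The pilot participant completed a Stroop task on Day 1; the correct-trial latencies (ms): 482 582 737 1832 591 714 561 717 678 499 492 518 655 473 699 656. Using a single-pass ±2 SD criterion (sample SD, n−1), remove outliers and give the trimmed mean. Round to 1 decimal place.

603.6 ms

n = 16, ΣRT = 10886, M = 680.375
Σ(x−M)² = 1542529.75; s = √(1542529.75/15) = 320.679
Cutoffs: 680.375 ± 2·320.679 → [39.0, 1321.7]
Outside: 1832 → excluded.
Retained (n=15): Σ = 9054, mean = 9054/15 = 603.600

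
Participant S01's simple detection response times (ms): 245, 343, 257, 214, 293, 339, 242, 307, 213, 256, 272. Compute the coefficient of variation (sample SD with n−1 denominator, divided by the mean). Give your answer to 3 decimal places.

0.166

n = 11, Σ = 2981, M = 271.0000
Σ(x−M)² = 20140.000; s = √(20140.000/10) = 44.8776
CV = 44.8776 / 271.0000 = 0.16560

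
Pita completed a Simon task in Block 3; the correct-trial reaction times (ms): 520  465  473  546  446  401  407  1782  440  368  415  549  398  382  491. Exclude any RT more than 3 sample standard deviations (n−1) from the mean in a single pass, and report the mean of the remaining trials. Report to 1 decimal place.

450.1 ms

n = 15, ΣRT = 8083, M = 538.867
Σ(x−M)² = 1701759.73; s = √(1701759.73/14) = 348.646
Cutoffs: 538.867 ± 3·348.646 → [-507.1, 1584.8]
Outside: 1782 → excluded.
Retained (n=14): Σ = 6301, mean = 6301/14 = 450.071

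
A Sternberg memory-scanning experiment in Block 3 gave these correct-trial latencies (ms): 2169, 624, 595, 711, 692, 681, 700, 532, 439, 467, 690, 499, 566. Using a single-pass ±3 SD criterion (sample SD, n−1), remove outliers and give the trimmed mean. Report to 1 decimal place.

n = 13, ΣRT = 9365, M = 720.385
Σ(x−M)² = 2378997.08; s = √(2378997.08/12) = 445.252
Cutoffs: 720.385 ± 3·445.252 → [-615.4, 2056.1]
Outside: 2169 → excluded.
Retained (n=12): Σ = 7196, mean = 7196/12 = 599.667

599.7 ms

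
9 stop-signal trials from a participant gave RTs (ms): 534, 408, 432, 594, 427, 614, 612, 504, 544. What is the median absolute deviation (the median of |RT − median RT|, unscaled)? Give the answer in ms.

Sorted: 408, 427, 432, 504, 534, 544, 594, 612, 614 → median = 534
|x − 534|: 0, 126, 102, 60, 107, 80, 78, 30, 10
Sorted deviations: 0, 10, 30, 60, 78, 80, 102, 107, 126 → MAD = 78

78 ms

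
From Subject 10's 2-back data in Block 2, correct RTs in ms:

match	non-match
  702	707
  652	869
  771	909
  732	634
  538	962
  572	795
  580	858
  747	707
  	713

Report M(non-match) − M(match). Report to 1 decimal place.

133.1 ms

M(match) = 5294/8 = 661.750
M(non-match) = 7154/9 = 794.889
Difference = 794.889 − 661.750 = 133.139 ms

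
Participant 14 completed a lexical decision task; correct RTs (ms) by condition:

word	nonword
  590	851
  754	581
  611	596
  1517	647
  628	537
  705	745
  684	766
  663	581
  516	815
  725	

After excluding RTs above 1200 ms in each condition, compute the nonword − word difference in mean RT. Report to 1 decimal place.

27.0 ms

word: exclude 1517
M(word) = 5876/9 = 652.889
M(nonword) = 6119/9 = 679.889
Difference = 679.889 − 652.889 = 27.000 ms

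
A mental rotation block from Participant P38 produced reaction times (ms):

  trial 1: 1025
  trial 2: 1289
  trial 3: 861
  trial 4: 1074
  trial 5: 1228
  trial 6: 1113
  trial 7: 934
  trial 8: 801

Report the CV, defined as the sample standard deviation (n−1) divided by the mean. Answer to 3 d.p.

n = 8, Σ = 8325, M = 1040.6250
Σ(x−M)² = 204449.875; s = √(204449.875/7) = 170.9009
CV = 170.9009 / 1040.6250 = 0.16423

0.164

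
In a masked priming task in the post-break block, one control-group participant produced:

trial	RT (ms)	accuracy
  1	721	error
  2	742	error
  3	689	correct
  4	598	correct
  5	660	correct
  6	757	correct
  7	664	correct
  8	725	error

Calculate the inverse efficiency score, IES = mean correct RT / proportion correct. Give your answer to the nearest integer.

Correct trials (n=5): 689, 598, 660, 757, 664
Mean correct RT = 3368/5 = 673.6000 ms
Proportion correct = 5/8
IES = 673.6000 / (5/8) = 1077.760 ms

1078 ms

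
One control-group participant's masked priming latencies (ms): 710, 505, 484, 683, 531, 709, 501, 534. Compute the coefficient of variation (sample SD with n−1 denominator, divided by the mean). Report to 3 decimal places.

0.171

n = 8, Σ = 4657, M = 582.1250
Σ(x−M)² = 69712.875; s = √(69712.875/7) = 99.7947
CV = 99.7947 / 582.1250 = 0.17143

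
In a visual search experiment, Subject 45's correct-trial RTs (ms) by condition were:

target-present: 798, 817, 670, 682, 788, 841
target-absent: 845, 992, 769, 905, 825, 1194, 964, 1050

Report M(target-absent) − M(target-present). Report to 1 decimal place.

177.0 ms

M(target-present) = 4596/6 = 766.000
M(target-absent) = 7544/8 = 943.000
Difference = 943.000 − 766.000 = 177.000 ms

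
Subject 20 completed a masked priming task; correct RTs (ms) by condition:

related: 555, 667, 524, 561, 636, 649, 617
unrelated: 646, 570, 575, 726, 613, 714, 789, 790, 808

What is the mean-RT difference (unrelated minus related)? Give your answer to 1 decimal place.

M(related) = 4209/7 = 601.286
M(unrelated) = 6231/9 = 692.333
Difference = 692.333 − 601.286 = 91.048 ms

91.0 ms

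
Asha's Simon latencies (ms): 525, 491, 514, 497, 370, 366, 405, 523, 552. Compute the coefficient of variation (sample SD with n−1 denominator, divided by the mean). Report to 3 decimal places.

0.151

n = 9, Σ = 4243, M = 471.4444
Σ(x−M)² = 40686.222; s = √(40686.222/8) = 71.3146
CV = 71.3146 / 471.4444 = 0.15127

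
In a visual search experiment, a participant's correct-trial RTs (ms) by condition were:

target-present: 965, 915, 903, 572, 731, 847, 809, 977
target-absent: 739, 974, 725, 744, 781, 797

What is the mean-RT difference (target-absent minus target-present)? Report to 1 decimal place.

-46.5 ms

M(target-present) = 6719/8 = 839.875
M(target-absent) = 4760/6 = 793.333
Difference = 793.333 − 839.875 = -46.542 ms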